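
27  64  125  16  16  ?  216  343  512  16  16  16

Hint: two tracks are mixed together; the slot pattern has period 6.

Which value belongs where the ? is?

16

Reading positions in blocks of 6 reveals the pattern AAABBB — 2 tracks woven together.
Subsequence A: 27, 64, 125, 216, 343, 512. Consecutive cubes n³ from n = 3.
Subsequence B: 16, 16, ?, 16, 16, 16. Always 16.
Subsequence B's pattern makes the blank 16.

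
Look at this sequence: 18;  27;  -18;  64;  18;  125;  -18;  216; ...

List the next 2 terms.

18, 343

Odd-indexed and even-indexed terms follow separate rules.
Track A: 18, -18, 18, -18. The oscillation 18·(−1)^(n+1).
Track B: 27, 64, 125, 216. The cubes 3³, 4³, 5³, ….
Position 9 → track A, term 5 = 18.
Term 10 comes from track B (its 5th entry): 343.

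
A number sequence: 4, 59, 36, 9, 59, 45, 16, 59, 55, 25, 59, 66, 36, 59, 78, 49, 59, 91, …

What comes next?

Taking every 3rd term gives 3 separate tracks.
Track A: 4, 9, 16, 25, 36, 49. Consecutive squares n² from n = 2.
Track B: 59, 59, 59, 59, 59, 59. The constant sequence 59.
Track C: 36, 45, 55, 66, 78, 91. The triangular numbers T_8, T_9, ….
Position 19 falls in track A as its term 7, giving 64.

64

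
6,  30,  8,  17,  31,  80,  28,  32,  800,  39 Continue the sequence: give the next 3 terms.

The terms cycle through 3 interleaved subsequences.
Track A is 6, 17, 28, 39, which is linear: a_n = -5 + 11·n.
Track B is 30, 31, 32, which is linear: a_n = 29 + n.
Track C is 8, 80, 800, which is multiplying by 10 each time.
Position 11 → track B, term 4 = 33.
Term 12 comes from track C (its 4th entry): 8000.
Position 13 falls in track A as its term 5, giving 50.

33, 8000, 50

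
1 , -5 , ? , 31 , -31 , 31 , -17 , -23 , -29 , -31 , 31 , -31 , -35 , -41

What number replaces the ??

-11

The slot pattern repeats as AAABBB (period 6), so there are 2 interleaved tracks.
Subsequence A = 1, -5, ?, -17, -23, -29, -35, -41: arithmetic with common difference −6.
Subsequence B = 31, -31, 31, -31, 31, -31: oscillating between 31 and -31.
Subsequence A's pattern makes the blank -11.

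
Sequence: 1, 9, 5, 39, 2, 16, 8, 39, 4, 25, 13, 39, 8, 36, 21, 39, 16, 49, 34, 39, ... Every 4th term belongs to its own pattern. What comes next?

32

Taking every 4th term gives 4 separate tracks.
Track A = 1, 2, 4, 8, 16: powers 2^0, 2^1, 2^2, ….
Track B = 9, 16, 25, 36, 49: consecutive squares n² from n = 3.
Track C = 5, 8, 13, 21, 34: a Fibonacci-like recurrence a_n = a_{n-1} + a_{n-2}.
Track D = 39, 39, 39, 39, 39: the constant sequence 39.
The 21st slot belongs to track A; its 6th term is 32.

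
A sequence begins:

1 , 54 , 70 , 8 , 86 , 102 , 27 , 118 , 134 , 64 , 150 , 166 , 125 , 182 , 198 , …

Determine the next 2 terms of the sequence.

Reading positions in blocks of 3 reveals the pattern ABB — 2 tracks woven together.
Subsequence A = 1, 8, 27, 64, 125: the cubes 1³, 2³, 3³, ….
Subsequence B = 54, 70, 86, 102, 118, 134, 150, 166, 182, 198: adding 16 each time.
The 16th slot belongs to subsequence A; its 6th term is 216.
The 17th slot belongs to subsequence B; its 11th term is 214.

216, 214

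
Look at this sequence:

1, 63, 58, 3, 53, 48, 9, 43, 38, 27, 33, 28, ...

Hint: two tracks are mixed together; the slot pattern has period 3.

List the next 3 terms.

81, 23, 18

The slot pattern repeats as ABB (period 3), so there are 2 interleaved tracks.
Subsequence A = 1, 3, 9, 27: successive powers of 3.
Subsequence B = 63, 58, 53, 48, 43, 38, 33, 28: subtracting 5 each time.
Term 13 comes from subsequence A (its 5th entry): 81.
Position 14 → subsequence B, term 9 = 23.
Term 15 comes from subsequence B (its 10th entry): 18.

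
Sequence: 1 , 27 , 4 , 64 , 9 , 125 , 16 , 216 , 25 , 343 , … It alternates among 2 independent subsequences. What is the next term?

Split by position mod 2 into 2 tracks.
Track A: 1, 4, 9, 16, 25 (perfect squares starting at 1²).
Track B: 27, 64, 125, 216, 343 (consecutive cubes n³ from n = 3).
Term 11 comes from track A (its 6th entry): 36.

36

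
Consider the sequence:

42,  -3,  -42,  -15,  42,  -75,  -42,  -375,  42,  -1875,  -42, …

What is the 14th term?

Split by position mod 2 into 2 tracks.
Track A: 42, -42, 42, -42, 42, -42. The oscillation 42·(−1)^(n+1).
Track B: -3, -15, -75, -375, -1875. Geometric, ×5 each step.
Term 14 comes from track B (its 7th entry): -46875.

-46875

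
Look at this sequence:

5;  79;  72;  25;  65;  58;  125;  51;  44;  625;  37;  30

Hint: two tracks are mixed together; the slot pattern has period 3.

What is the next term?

The slot pattern repeats as ABB (period 3), so there are 2 interleaved tracks.
Track A: 5, 25, 125, 625 (powers 5^1, 5^2, 5^3, …).
Track B: 79, 72, 65, 58, 51, 44, 37, 30 (arithmetic, step −7).
Position 13 falls in track A as its term 5, giving 3125.

3125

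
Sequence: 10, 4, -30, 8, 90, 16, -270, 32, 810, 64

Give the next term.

Odd-indexed and even-indexed terms follow separate rules.
Track A is 10, -30, 90, -270, 810, which is multiplying by -3 each time.
Track B is 4, 8, 16, 32, 64, which is powers 2^2, 2^3, 2^4, ….
Position 11 → track A, term 6 = -2430.

-2430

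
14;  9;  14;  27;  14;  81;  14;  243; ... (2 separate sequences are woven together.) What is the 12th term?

2187

The terms cycle through 2 interleaved subsequences.
Track A is 14, 14, 14, 14, which is always 14.
Track B is 9, 27, 81, 243, which is powers of 3.
Position 12 falls in track B as its term 6, giving 2187.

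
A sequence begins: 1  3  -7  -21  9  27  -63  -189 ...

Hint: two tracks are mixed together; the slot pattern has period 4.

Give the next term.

Positions follow the repeating pattern AABB; grouping by letter gives 2 tracks.
Track A: 1, 3, 9, 27 (powers of 3).
Track B: -7, -21, -63, -189 (a geometric progression (common ratio 3)).
Position 9 falls in track A as its term 5, giving 81.

81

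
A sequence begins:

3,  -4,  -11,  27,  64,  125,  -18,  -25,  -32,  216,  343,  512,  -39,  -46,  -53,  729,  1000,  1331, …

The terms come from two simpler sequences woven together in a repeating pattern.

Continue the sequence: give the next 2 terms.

-60, -67

The slot pattern repeats as AAABBB (period 6), so there are 2 interleaved tracks.
Stream A is 3, -4, -11, -18, -25, -32, -39, -46, -53, which is linear: a_n = 10 − 7·n.
Stream B is 27, 64, 125, 216, 343, 512, 729, 1000, 1331, which is consecutive cubes n³ from n = 3.
Position 19 falls in stream A as its term 10, giving -60.
Position 20 → stream A, term 11 = -67.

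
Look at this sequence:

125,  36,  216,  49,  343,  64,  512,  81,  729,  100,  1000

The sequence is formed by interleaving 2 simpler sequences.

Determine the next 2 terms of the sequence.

Split by position mod 2 into 2 tracks.
Track A: 125, 216, 343, 512, 729, 1000 (consecutive cubes n³ from n = 5).
Track B: 36, 49, 64, 81, 100 (the squares 6², 7², 8², …).
The 12th slot belongs to track B; its 6th term is 121.
Position 13 → track A, term 7 = 1331.

121, 1331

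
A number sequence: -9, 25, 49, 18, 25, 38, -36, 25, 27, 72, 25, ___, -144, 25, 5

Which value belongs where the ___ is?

Split by position mod 3: positions 1, 4, 7, … form one track, and each other residue class forms its own.
Stream A: -9, 18, -36, 72, -144. Geometric with ratio -2.
Stream B: 25, 25, 25, 25, 25. Constant 25.
Stream C: 49, 38, 27, ?, 5. Linear: a_n = 60 − 11·n.
Filling stream C at index 4 by its rule yields 16.

16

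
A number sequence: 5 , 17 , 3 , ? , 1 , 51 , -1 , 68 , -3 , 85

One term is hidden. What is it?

34

Taking every 2nd term gives 2 separate tracks.
Track A: 5, 3, 1, -1, -3. Arithmetic, step −2.
Track B: 17, ?, 51, 68, 85. Arithmetic, step +17.
Filling track B at index 2 by its rule yields 34.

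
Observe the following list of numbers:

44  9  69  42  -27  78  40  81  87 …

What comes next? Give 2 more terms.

38, -243

Read the sequence 3 terms at a time; column i is its own pattern.
Subsequence A is 44, 42, 40, which is arithmetic, step −2.
Subsequence B is 9, -27, 81, which is a geometric progression (common ratio -3).
Subsequence C is 69, 78, 87, which is arithmetic, step +9.
Position 10 → subsequence A, term 4 = 38.
Term 11 comes from subsequence B (its 4th entry): -243.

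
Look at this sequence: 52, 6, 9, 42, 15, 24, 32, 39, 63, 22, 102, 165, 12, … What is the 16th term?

Reading positions in blocks of 3 reveals the pattern ABB — 2 tracks woven together.
Track A = 52, 42, 32, 22, 12: arithmetic, step −10.
Track B = 6, 9, 15, 24, 39, 63, 102, 165: Fibonacci-style (each term is the sum of the two before it).
Term 16 comes from track A (its 6th entry): 2.

2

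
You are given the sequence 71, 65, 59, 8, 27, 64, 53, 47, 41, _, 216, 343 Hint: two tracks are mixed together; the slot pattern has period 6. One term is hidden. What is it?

125

The slot pattern repeats as AAABBB (period 6), so there are 2 interleaved tracks.
Track A: 71, 65, 59, 53, 47, 41. Subtracting 6 each time.
Track B: 8, 27, 64, ?, 216, 343. Perfect cubes starting at 2³.
Track B's pattern makes the blank 125.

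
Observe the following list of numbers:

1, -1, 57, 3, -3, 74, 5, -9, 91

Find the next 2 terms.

7, -27

Read the sequence 3 terms at a time; column i is its own pattern.
Subsequence A: 1, 3, 5. Linear: a_n = -1 + 2·n.
Subsequence B: -1, -3, -9. Geometric with ratio 3.
Subsequence C: 57, 74, 91. Arithmetic with common difference +17.
Term 10 comes from subsequence A (its 4th entry): 7.
Term 11 comes from subsequence B (its 4th entry): -27.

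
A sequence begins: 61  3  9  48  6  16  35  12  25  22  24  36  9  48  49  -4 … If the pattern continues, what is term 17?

Taking every 3rd term gives 3 separate tracks.
Track A is 61, 48, 35, 22, 9, -4, which is arithmetic, step −13.
Track B is 3, 6, 12, 24, 48, which is multiplying by 2 each time.
Track C is 9, 16, 25, 36, 49, which is consecutive squares n² from n = 3.
Term 17 comes from track B (its 6th entry): 96.

96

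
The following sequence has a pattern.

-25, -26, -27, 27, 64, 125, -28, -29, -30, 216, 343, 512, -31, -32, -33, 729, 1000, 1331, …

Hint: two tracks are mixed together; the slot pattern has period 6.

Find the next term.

Positions follow the repeating pattern AAABBB; grouping by letter gives 2 tracks.
Subsequence A: -25, -26, -27, -28, -29, -30, -31, -32, -33. Arithmetic, step −1.
Subsequence B: 27, 64, 125, 216, 343, 512, 729, 1000, 1331. Perfect cubes starting at 3³.
Position 19 falls in subsequence A as its term 10, giving -34.

-34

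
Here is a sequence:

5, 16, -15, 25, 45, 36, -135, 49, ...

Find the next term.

405

Odd-indexed and even-indexed terms follow separate rules.
Track A: 5, -15, 45, -135 — geometric with ratio -3.
Track B: 16, 25, 36, 49 — consecutive squares n² from n = 4.
Position 9 → track A, term 5 = 405.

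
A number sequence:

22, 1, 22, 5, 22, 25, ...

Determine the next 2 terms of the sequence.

22, 125

Split by position mod 2 into 2 tracks.
Track A: 22, 22, 22. Always 22.
Track B: 1, 5, 25. Geometric, ×5 each step.
The 7th slot belongs to track A; its 4th term is 22.
Position 8 falls in track B as its term 4, giving 125.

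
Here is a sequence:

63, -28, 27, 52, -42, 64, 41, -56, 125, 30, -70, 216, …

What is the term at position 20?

-112

Split by position mod 3: positions 1, 4, 7, … form one track, and each other residue class forms its own.
Stream A: 63, 52, 41, 30. Arithmetic with common difference −11.
Stream B: -28, -42, -56, -70. Subtracting 14 each time.
Stream C: 27, 64, 125, 216. The cubes 3³, 4³, 5³, ….
Position 20 falls in stream B as its term 7, giving -112.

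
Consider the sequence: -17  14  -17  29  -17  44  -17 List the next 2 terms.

Odd-indexed and even-indexed terms follow separate rules.
Subsequence A is -17, -17, -17, -17, which is always -17.
Subsequence B is 14, 29, 44, which is arithmetic with common difference +15.
The 8th slot belongs to subsequence B; its 4th term is 59.
Term 9 comes from subsequence A (its 5th entry): -17.

59, -17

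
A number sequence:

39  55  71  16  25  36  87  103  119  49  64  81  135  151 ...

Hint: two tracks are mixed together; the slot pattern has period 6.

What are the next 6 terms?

167, 100, 121, 144, 183, 199

The slot pattern repeats as AAABBB (period 6), so there are 2 interleaved tracks.
Stream A: 39, 55, 71, 87, 103, 119, 135, 151 — arithmetic with common difference +16.
Stream B: 16, 25, 36, 49, 64, 81 — consecutive squares n² from n = 4.
Position 15 → stream A, term 9 = 167.
Term 16 comes from stream B (its 7th entry): 100.
The 17th slot belongs to stream B; its 8th term is 121.
The 18th slot belongs to stream B; its 9th term is 144.
Position 19 falls in stream A as its term 10, giving 183.
Position 20 falls in stream A as its term 11, giving 199.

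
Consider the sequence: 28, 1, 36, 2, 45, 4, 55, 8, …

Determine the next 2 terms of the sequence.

66, 16

Taking every 2nd term gives 2 separate tracks.
Stream A = 28, 36, 45, 55: the triangular numbers T_7, T_8, ….
Stream B = 1, 2, 4, 8: geometric with ratio 2.
The 9th slot belongs to stream A; its 5th term is 66.
Term 10 comes from stream B (its 5th entry): 16.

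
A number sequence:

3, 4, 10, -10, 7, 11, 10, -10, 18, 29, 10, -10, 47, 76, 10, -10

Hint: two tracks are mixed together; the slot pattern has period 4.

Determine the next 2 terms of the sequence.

Reading positions in blocks of 4 reveals the pattern AABB — 2 tracks woven together.
Track A: 3, 4, 7, 11, 18, 29, 47, 76. Fibonacci-style (each term is the sum of the two before it).
Track B: 10, -10, 10, -10, 10, -10, 10, -10. Oscillating between 10 and -10.
Term 17 comes from track A (its 9th entry): 123.
Term 18 comes from track A (its 10th entry): 199.

123, 199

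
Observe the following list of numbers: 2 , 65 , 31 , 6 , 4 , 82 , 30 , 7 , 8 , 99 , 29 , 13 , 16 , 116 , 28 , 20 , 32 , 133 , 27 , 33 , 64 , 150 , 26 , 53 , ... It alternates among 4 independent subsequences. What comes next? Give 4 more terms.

128, 167, 25, 86

Split by position mod 4: positions 1, 5, 9, … form one track, and each other residue class forms its own.
Track A: 2, 4, 8, 16, 32, 64 — powers of 2.
Track B: 65, 82, 99, 116, 133, 150 — arithmetic with common difference +17.
Track C: 31, 30, 29, 28, 27, 26 — subtracting 1 each time.
Track D: 6, 7, 13, 20, 33, 53 — each term equals the sum of the previous two.
Position 25 falls in track A as its term 7, giving 128.
The 26th slot belongs to track B; its 7th term is 167.
The 27th slot belongs to track C; its 7th term is 25.
Position 28 → track D, term 7 = 86.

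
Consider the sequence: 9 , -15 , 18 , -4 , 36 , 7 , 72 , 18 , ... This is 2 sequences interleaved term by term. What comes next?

144

Odd-indexed and even-indexed terms follow separate rules.
Track A is 9, 18, 36, 72, which is multiplying by 2 each time.
Track B is -15, -4, 7, 18, which is arithmetic, step +11.
Term 9 comes from track A (its 5th entry): 144.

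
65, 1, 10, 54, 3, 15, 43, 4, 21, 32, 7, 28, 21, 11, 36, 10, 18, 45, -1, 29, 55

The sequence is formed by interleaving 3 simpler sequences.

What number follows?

Read the sequence 3 terms at a time; column i is its own pattern.
Track A: 65, 54, 43, 32, 21, 10, -1. Linear: a_n = 76 − 11·n.
Track B: 1, 3, 4, 7, 11, 18, 29. Each term equals the sum of the previous two.
Track C: 10, 15, 21, 28, 36, 45, 55. Triangular numbers n(n+1)/2 for n = 4, 5, ….
Position 22 falls in track A as its term 8, giving -12.

-12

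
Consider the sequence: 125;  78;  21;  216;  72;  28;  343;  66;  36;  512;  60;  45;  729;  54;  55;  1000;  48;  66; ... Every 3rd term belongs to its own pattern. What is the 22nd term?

1728

Split by position mod 3 into 3 tracks.
Track A = 125, 216, 343, 512, 729, 1000: the cubes 5³, 6³, 7³, ….
Track B = 78, 72, 66, 60, 54, 48: subtracting 6 each time.
Track C = 21, 28, 36, 45, 55, 66: triangular numbers n(n+1)/2 for n = 6, 7, ….
Position 22 falls in track A as its term 8, giving 1728.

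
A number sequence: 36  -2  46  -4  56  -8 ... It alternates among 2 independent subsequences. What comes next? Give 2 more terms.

66, -16

Positions 1, 3, 5, … form one subsequence and positions 2, 4, 6, … form another.
Stream A is 36, 46, 56, which is arithmetic, step +10.
Stream B is -2, -4, -8, which is geometric, ×2 each step.
Position 7 falls in stream A as its term 4, giving 66.
Term 8 comes from stream B (its 4th entry): -16.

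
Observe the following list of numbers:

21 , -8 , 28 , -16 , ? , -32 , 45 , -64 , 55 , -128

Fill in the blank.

Taking every 2nd term gives 2 separate tracks.
Stream A is 21, 28, ?, 45, 55, which is the triangular numbers T_6, T_7, ….
Stream B is -8, -16, -32, -64, -128, which is geometric, ×2 each step.
Stream A's pattern makes the blank 36.

36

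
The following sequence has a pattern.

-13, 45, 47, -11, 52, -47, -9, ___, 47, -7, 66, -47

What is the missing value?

Taking every 3rd term gives 3 separate tracks.
Track A = -13, -11, -9, -7: arithmetic, step +2.
Track B = 45, 52, ?, 66: linear: a_n = 38 + 7·n.
Track C = 47, -47, 47, -47: oscillating between 47 and -47.
Filling track B at index 3 by its rule yields 59.

59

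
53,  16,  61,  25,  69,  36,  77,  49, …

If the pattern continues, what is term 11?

The terms cycle through 2 interleaved subsequences.
Track A: 53, 61, 69, 77 — arithmetic with common difference +8.
Track B: 16, 25, 36, 49 — consecutive squares n² from n = 4.
Position 11 → track A, term 6 = 93.

93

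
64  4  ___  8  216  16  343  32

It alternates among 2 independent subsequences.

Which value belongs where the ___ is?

125

Split by position mod 2 into 2 tracks.
Track A is 64, ?, 216, 343, which is consecutive cubes n³ from n = 4.
Track B is 4, 8, 16, 32, which is successive powers of 2.
The gap is track A's term 2; the rule gives 125.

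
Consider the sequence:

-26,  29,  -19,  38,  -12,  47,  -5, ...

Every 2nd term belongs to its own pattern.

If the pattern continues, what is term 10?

65

Odd-indexed and even-indexed terms follow separate rules.
Track A: -26, -19, -12, -5 — adding 7 each time.
Track B: 29, 38, 47 — linear: a_n = 20 + 9·n.
Position 10 → track B, term 5 = 65.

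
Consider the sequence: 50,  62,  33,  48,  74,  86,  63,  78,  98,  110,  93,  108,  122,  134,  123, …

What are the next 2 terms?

138, 146

Reading positions in blocks of 4 reveals the pattern AABB — 2 tracks woven together.
Track A is 50, 62, 74, 86, 98, 110, 122, 134, which is adding 12 each time.
Track B is 33, 48, 63, 78, 93, 108, 123, which is arithmetic, step +15.
Position 16 → track B, term 8 = 138.
Position 17 falls in track A as its term 9, giving 146.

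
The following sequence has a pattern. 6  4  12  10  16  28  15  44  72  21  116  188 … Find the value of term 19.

45

Reading positions in blocks of 3 reveals the pattern ABB — 2 tracks woven together.
Track A is 6, 10, 15, 21, which is the triangular numbers T_3, T_4, ….
Track B is 4, 12, 16, 28, 44, 72, 116, 188, which is each term equals the sum of the previous two.
Position 19 falls in track A as its term 7, giving 45.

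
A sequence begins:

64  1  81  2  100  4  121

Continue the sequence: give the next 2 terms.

8, 144

Taking every 2nd term gives 2 separate tracks.
Subsequence A: 64, 81, 100, 121 — consecutive squares n² from n = 8.
Subsequence B: 1, 2, 4 — powers 2^0, 2^1, 2^2, ….
The 8th slot belongs to subsequence B; its 4th term is 8.
The 9th slot belongs to subsequence A; its 5th term is 144.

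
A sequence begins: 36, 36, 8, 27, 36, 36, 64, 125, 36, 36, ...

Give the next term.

Positions follow the repeating pattern AABB; grouping by letter gives 2 tracks.
Track A: 36, 36, 36, 36, 36, 36. Constant 36.
Track B: 8, 27, 64, 125. The cubes 2³, 3³, 4³, ….
Position 11 → track B, term 5 = 216.

216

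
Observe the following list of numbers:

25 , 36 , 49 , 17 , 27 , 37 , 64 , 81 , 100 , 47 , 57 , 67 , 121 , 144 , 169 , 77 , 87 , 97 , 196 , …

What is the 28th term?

137

Reading positions in blocks of 6 reveals the pattern AAABBB — 2 tracks woven together.
Track A: 25, 36, 49, 64, 81, 100, 121, 144, 169, 196 — perfect squares starting at 5².
Track B: 17, 27, 37, 47, 57, 67, 77, 87, 97 — arithmetic, step +10.
The 28th slot belongs to track B; its 13th term is 137.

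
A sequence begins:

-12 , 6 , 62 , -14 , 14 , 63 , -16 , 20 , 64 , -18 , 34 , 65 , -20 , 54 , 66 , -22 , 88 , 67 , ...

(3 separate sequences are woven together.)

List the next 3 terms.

Read the sequence 3 terms at a time; column i is its own pattern.
Track A: -12, -14, -16, -18, -20, -22 — subtracting 2 each time.
Track B: 6, 14, 20, 34, 54, 88 — Fibonacci-style (each term is the sum of the two before it).
Track C: 62, 63, 64, 65, 66, 67 — adding 1 each time.
The 19th slot belongs to track A; its 7th term is -24.
Position 20 falls in track B as its term 7, giving 142.
Position 21 → track C, term 7 = 68.

-24, 142, 68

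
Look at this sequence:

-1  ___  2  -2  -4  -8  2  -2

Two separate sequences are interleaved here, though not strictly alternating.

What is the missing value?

The slot pattern repeats as AABB (period 4), so there are 2 interleaved tracks.
Stream A is -1, ?, -4, -8, which is a geometric progression (common ratio 2).
Stream B is 2, -2, 2, -2, which is oscillating between 2 and -2.
The gap is stream A's term 2; the rule gives -2.

-2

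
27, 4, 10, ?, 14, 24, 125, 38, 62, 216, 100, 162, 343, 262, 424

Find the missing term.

The slot pattern repeats as ABB (period 3), so there are 2 interleaved tracks.
Subsequence A = 27, ?, 125, 216, 343: consecutive cubes n³ from n = 3.
Subsequence B = 4, 10, 14, 24, 38, 62, 100, 162, 262, 424: a Fibonacci-like recurrence a_n = a_{n-1} + a_{n-2}.
Filling subsequence A at index 2 by its rule yields 64.

64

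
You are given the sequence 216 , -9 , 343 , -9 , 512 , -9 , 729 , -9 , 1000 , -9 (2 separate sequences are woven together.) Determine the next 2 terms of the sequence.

1331, -9

Taking every 2nd term gives 2 separate tracks.
Subsequence A: 216, 343, 512, 729, 1000 — the cubes 6³, 7³, 8³, ….
Subsequence B: -9, -9, -9, -9, -9 — constant -9.
Position 11 falls in subsequence A as its term 6, giving 1331.
Position 12 falls in subsequence B as its term 6, giving -9.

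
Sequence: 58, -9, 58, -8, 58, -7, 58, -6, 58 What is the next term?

Split by position mod 2 into 2 tracks.
Stream A: 58, 58, 58, 58, 58 (the constant sequence 58).
Stream B: -9, -8, -7, -6 (linear: a_n = -10 + n).
The 10th slot belongs to stream B; its 5th term is -5.

-5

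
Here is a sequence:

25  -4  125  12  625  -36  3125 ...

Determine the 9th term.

15625

Split by position mod 2 into 2 tracks.
Subsequence A = 25, 125, 625, 3125: powers 5^2, 5^3, 5^4, ….
Subsequence B = -4, 12, -36: geometric with ratio -3.
Position 9 → subsequence A, term 5 = 15625.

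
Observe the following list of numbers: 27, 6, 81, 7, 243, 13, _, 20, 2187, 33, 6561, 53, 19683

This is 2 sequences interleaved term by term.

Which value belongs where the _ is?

Split by position mod 2 into 2 tracks.
Subsequence A is 27, 81, 243, ?, 2187, 6561, 19683, which is powers 3^3, 3^4, 3^5, ….
Subsequence B is 6, 7, 13, 20, 33, 53, which is Fibonacci-style (each term is the sum of the two before it).
Subsequence A's pattern makes the blank 729.

729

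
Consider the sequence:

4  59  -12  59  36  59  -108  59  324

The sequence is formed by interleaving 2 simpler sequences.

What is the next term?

59

The terms cycle through 2 interleaved subsequences.
Stream A: 4, -12, 36, -108, 324 (geometric with ratio -3).
Stream B: 59, 59, 59, 59 (always 59).
The 10th slot belongs to stream B; its 5th term is 59.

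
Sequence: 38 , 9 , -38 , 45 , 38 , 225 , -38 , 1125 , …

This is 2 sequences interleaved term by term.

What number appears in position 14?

Split by position mod 2 into 2 tracks.
Subsequence A: 38, -38, 38, -38 — oscillating between 38 and -38.
Subsequence B: 9, 45, 225, 1125 — multiplying by 5 each time.
Term 14 comes from subsequence B (its 7th entry): 140625.

140625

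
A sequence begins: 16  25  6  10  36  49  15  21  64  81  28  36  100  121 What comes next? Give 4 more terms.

45, 55, 144, 169

The slot pattern repeats as AABB (period 4), so there are 2 interleaved tracks.
Stream A = 16, 25, 36, 49, 64, 81, 100, 121: perfect squares starting at 4².
Stream B = 6, 10, 15, 21, 28, 36: triangular numbers n(n+1)/2 for n = 3, 4, ….
Term 15 comes from stream B (its 7th entry): 45.
Position 16 → stream B, term 8 = 55.
The 17th slot belongs to stream A; its 9th term is 144.
The 18th slot belongs to stream A; its 10th term is 169.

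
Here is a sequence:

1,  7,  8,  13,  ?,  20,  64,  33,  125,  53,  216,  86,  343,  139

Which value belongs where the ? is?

Split by position mod 2 into 2 tracks.
Track A: 1, 8, ?, 64, 125, 216, 343. The cubes 1³, 2³, 3³, ….
Track B: 7, 13, 20, 33, 53, 86, 139. Each term equals the sum of the previous two.
Track A's pattern makes the blank 27.

27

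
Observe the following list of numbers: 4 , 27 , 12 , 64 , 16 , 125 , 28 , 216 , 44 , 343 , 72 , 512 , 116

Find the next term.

The terms cycle through 2 interleaved subsequences.
Stream A: 4, 12, 16, 28, 44, 72, 116. Fibonacci-style (each term is the sum of the two before it).
Stream B: 27, 64, 125, 216, 343, 512. The cubes 3³, 4³, 5³, ….
Term 14 comes from stream B (its 7th entry): 729.

729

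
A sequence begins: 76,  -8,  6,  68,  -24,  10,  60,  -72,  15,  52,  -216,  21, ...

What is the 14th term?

-648

Split by position mod 3 into 3 tracks.
Track A = 76, 68, 60, 52: arithmetic, step −8.
Track B = -8, -24, -72, -216: geometric with ratio 3.
Track C = 6, 10, 15, 21: triangular numbers n(n+1)/2 for n = 3, 4, ….
Term 14 comes from track B (its 5th entry): -648.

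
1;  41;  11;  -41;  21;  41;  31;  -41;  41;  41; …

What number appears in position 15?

71

Taking every 2nd term gives 2 separate tracks.
Track A is 1, 11, 21, 31, 41, which is adding 10 each time.
Track B is 41, -41, 41, -41, 41, which is the oscillation 41·(−1)^(n+1).
Position 15 → track A, term 8 = 71.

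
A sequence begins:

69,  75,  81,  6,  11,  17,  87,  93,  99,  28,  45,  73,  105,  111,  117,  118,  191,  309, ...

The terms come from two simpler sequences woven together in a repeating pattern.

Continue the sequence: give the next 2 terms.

123, 129

Positions follow the repeating pattern AAABBB; grouping by letter gives 2 tracks.
Track A: 69, 75, 81, 87, 93, 99, 105, 111, 117. Adding 6 each time.
Track B: 6, 11, 17, 28, 45, 73, 118, 191, 309. Fibonacci-style (each term is the sum of the two before it).
Position 19 → track A, term 10 = 123.
The 20th slot belongs to track A; its 11th term is 129.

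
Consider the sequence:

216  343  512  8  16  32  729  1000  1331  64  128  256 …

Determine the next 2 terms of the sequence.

1728, 2197

Reading positions in blocks of 6 reveals the pattern AAABBB — 2 tracks woven together.
Stream A: 216, 343, 512, 729, 1000, 1331. Consecutive cubes n³ from n = 6.
Stream B: 8, 16, 32, 64, 128, 256. Successive powers of 2.
The 13th slot belongs to stream A; its 7th term is 1728.
Position 14 falls in stream A as its term 8, giving 2197.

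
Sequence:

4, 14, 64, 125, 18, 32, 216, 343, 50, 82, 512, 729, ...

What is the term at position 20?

Positions follow the repeating pattern AABB; grouping by letter gives 2 tracks.
Track A: 4, 14, 18, 32, 50, 82 — a Fibonacci-like recurrence a_n = a_{n-1} + a_{n-2}.
Track B: 64, 125, 216, 343, 512, 729 — perfect cubes starting at 4³.
The 20th slot belongs to track B; its 10th term is 2197.

2197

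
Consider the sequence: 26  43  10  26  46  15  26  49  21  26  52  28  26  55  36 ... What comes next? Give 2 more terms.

26, 58

Split by position mod 3 into 3 tracks.
Stream A is 26, 26, 26, 26, 26, which is constant 26.
Stream B is 43, 46, 49, 52, 55, which is linear: a_n = 40 + 3·n.
Stream C is 10, 15, 21, 28, 36, which is the triangular numbers T_4, T_5, ….
Position 16 falls in stream A as its term 6, giving 26.
Position 17 falls in stream B as its term 6, giving 58.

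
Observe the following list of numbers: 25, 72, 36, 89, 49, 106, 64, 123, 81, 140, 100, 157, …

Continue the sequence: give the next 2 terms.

Odd-indexed and even-indexed terms follow separate rules.
Track A is 25, 36, 49, 64, 81, 100, which is perfect squares starting at 5².
Track B is 72, 89, 106, 123, 140, 157, which is arithmetic, step +17.
Position 13 → track A, term 7 = 121.
Term 14 comes from track B (its 7th entry): 174.

121, 174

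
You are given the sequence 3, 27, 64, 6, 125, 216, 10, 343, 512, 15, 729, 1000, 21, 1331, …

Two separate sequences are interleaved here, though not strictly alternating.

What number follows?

Reading positions in blocks of 3 reveals the pattern ABB — 2 tracks woven together.
Track A: 3, 6, 10, 15, 21. Triangular numbers starting at T_2.
Track B: 27, 64, 125, 216, 343, 512, 729, 1000, 1331. Consecutive cubes n³ from n = 3.
The 15th slot belongs to track B; its 10th term is 1728.

1728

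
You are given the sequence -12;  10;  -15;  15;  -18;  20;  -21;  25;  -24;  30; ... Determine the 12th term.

35

Odd-indexed and even-indexed terms follow separate rules.
Track A = -12, -15, -18, -21, -24: arithmetic with common difference −3.
Track B = 10, 15, 20, 25, 30: arithmetic with common difference +5.
Position 12 falls in track B as its term 6, giving 35.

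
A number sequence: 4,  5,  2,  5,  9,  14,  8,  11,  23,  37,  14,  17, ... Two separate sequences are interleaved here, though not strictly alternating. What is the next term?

60

The slot pattern repeats as AABB (period 4), so there are 2 interleaved tracks.
Subsequence A = 4, 5, 9, 14, 23, 37: a Fibonacci-like recurrence a_n = a_{n-1} + a_{n-2}.
Subsequence B = 2, 5, 8, 11, 14, 17: arithmetic, step +3.
The 13th slot belongs to subsequence A; its 7th term is 60.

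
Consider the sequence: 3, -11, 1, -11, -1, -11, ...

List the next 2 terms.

The terms cycle through 2 interleaved subsequences.
Subsequence A = 3, 1, -1: arithmetic, step −2.
Subsequence B = -11, -11, -11: always -11.
The 7th slot belongs to subsequence A; its 4th term is -3.
Position 8 → subsequence B, term 4 = -11.

-3, -11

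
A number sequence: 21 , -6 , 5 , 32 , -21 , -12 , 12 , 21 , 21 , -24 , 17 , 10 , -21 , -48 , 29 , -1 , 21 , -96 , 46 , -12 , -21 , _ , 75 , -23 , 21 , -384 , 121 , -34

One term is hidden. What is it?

The terms cycle through 4 interleaved subsequences.
Track A: 21, -21, 21, -21, 21, -21, 21. The oscillation 21·(−1)^(n+1).
Track B: -6, -12, -24, -48, -96, ?, -384. Geometric, ×2 each step.
Track C: 5, 12, 17, 29, 46, 75, 121. A Fibonacci-like recurrence a_n = a_{n-1} + a_{n-2}.
Track D: 32, 21, 10, -1, -12, -23, -34. Linear: a_n = 43 − 11·n.
Track B's pattern makes the blank -192.

-192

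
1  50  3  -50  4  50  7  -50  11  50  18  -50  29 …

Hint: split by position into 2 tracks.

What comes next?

Split by position mod 2 into 2 tracks.
Track A: 1, 3, 4, 7, 11, 18, 29 — a Fibonacci-like recurrence a_n = a_{n-1} + a_{n-2}.
Track B: 50, -50, 50, -50, 50, -50 — alternating ±50.
Position 14 → track B, term 7 = 50.

50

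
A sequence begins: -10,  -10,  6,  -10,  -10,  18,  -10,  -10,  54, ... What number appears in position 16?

-10

The slot pattern repeats as AAB (period 3), so there are 2 interleaved tracks.
Subsequence A: -10, -10, -10, -10, -10, -10. Constant -10.
Subsequence B: 6, 18, 54. Multiplying by 3 each time.
The 16th slot belongs to subsequence A; its 11th term is -10.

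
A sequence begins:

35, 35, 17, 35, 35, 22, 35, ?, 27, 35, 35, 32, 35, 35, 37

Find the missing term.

The slot pattern repeats as AAB (period 3), so there are 2 interleaved tracks.
Stream A: 35, 35, 35, 35, 35, ?, 35, 35, 35, 35. The constant sequence 35.
Stream B: 17, 22, 27, 32, 37. Arithmetic with common difference +5.
Stream A's pattern makes the blank 35.

35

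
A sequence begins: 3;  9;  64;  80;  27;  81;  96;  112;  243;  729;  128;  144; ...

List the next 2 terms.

2187, 6561

Reading positions in blocks of 4 reveals the pattern AABB — 2 tracks woven together.
Track A: 3, 9, 27, 81, 243, 729 (powers of 3).
Track B: 64, 80, 96, 112, 128, 144 (arithmetic, step +16).
Position 13 falls in track A as its term 7, giving 2187.
Position 14 falls in track A as its term 8, giving 6561.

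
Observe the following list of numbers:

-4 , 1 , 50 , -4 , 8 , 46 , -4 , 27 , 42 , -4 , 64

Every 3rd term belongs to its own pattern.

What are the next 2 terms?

38, -4

Read the sequence 3 terms at a time; column i is its own pattern.
Track A: -4, -4, -4, -4 (always -4).
Track B: 1, 8, 27, 64 (the cubes 1³, 2³, 3³, …).
Track C: 50, 46, 42 (arithmetic, step −4).
The 12th slot belongs to track C; its 4th term is 38.
Position 13 → track A, term 5 = -4.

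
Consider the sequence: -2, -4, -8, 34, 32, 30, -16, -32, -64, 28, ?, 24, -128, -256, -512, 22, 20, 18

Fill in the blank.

26

The slot pattern repeats as AAABBB (period 6), so there are 2 interleaved tracks.
Subsequence A: -2, -4, -8, -16, -32, -64, -128, -256, -512. Multiplying by 2 each time.
Subsequence B: 34, 32, 30, 28, ?, 24, 22, 20, 18. Arithmetic, step −2.
Subsequence B's pattern makes the blank 26.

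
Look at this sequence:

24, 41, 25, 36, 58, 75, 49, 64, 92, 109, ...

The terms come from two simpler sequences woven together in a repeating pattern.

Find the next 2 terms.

Positions follow the repeating pattern AABB; grouping by letter gives 2 tracks.
Stream A: 24, 41, 58, 75, 92, 109 — arithmetic with common difference +17.
Stream B: 25, 36, 49, 64 — consecutive squares n² from n = 5.
The 11th slot belongs to stream B; its 5th term is 81.
Term 12 comes from stream B (its 6th entry): 100.

81, 100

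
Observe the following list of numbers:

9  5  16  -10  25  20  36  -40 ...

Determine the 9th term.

49

The terms cycle through 2 interleaved subsequences.
Stream A is 9, 16, 25, 36, which is the squares 3², 4², 5², ….
Stream B is 5, -10, 20, -40, which is multiplying by -2 each time.
Position 9 → stream A, term 5 = 49.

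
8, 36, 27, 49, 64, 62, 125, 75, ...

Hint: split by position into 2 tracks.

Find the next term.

The terms cycle through 2 interleaved subsequences.
Track A: 8, 27, 64, 125 — the cubes 2³, 3³, 4³, ….
Track B: 36, 49, 62, 75 — arithmetic, step +13.
Term 9 comes from track A (its 5th entry): 216.

216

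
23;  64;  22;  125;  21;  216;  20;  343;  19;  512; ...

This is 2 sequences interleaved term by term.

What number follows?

Taking every 2nd term gives 2 separate tracks.
Stream A is 23, 22, 21, 20, 19, which is linear: a_n = 24 − n.
Stream B is 64, 125, 216, 343, 512, which is consecutive cubes n³ from n = 4.
Position 11 falls in stream A as its term 6, giving 18.

18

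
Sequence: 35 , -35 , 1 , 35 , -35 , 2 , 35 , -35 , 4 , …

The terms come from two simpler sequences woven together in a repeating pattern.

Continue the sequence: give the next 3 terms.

The slot pattern repeats as AAB (period 3), so there are 2 interleaved tracks.
Subsequence A: 35, -35, 35, -35, 35, -35 (alternating ±35).
Subsequence B: 1, 2, 4 (powers of 2).
Position 10 → subsequence A, term 7 = 35.
Position 11 falls in subsequence A as its term 8, giving -35.
Position 12 → subsequence B, term 4 = 8.

35, -35, 8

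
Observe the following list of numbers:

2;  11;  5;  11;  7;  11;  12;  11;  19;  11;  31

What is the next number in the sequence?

11

Split by position mod 2 into 2 tracks.
Stream A = 2, 5, 7, 12, 19, 31: Fibonacci-style (each term is the sum of the two before it).
Stream B = 11, 11, 11, 11, 11: always 11.
Position 12 falls in stream B as its term 6, giving 11.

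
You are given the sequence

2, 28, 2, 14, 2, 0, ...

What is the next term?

Split by position mod 2 into 2 tracks.
Subsequence A: 2, 2, 2 (always 2).
Subsequence B: 28, 14, 0 (arithmetic, step −14).
Position 7 falls in subsequence A as its term 4, giving 2.

2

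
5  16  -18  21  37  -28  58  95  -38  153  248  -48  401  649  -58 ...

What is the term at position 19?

Reading positions in blocks of 3 reveals the pattern AAB — 2 tracks woven together.
Subsequence A: 5, 16, 21, 37, 58, 95, 153, 248, 401, 649. Each term equals the sum of the previous two.
Subsequence B: -18, -28, -38, -48, -58. Arithmetic with common difference −10.
The 19th slot belongs to subsequence A; its 13th term is 2749.

2749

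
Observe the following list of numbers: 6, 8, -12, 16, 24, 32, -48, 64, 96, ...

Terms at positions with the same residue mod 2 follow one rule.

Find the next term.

128

Odd-indexed and even-indexed terms follow separate rules.
Track A: 6, -12, 24, -48, 96 (geometric with ratio -2).
Track B: 8, 16, 32, 64 (successive powers of 2).
Term 10 comes from track B (its 5th entry): 128.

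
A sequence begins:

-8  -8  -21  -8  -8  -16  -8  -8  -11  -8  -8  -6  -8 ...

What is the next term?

-8

Positions follow the repeating pattern AAB; grouping by letter gives 2 tracks.
Stream A: -8, -8, -8, -8, -8, -8, -8, -8, -8. Always -8.
Stream B: -21, -16, -11, -6. Arithmetic, step +5.
Position 14 → stream A, term 10 = -8.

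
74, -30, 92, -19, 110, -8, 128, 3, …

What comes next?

The terms cycle through 2 interleaved subsequences.
Stream A = 74, 92, 110, 128: linear: a_n = 56 + 18·n.
Stream B = -30, -19, -8, 3: adding 11 each time.
The 9th slot belongs to stream A; its 5th term is 146.

146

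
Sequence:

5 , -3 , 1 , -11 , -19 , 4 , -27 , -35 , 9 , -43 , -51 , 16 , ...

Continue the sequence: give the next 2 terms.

Reading positions in blocks of 3 reveals the pattern AAB — 2 tracks woven together.
Stream A: 5, -3, -11, -19, -27, -35, -43, -51. Subtracting 8 each time.
Stream B: 1, 4, 9, 16. Consecutive squares n² from n = 1.
Position 13 → stream A, term 9 = -59.
Position 14 → stream A, term 10 = -67.

-59, -67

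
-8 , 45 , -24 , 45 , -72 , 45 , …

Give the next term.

-216

Taking every 2nd term gives 2 separate tracks.
Track A: -8, -24, -72. A geometric progression (common ratio 3).
Track B: 45, 45, 45. The constant sequence 45.
Term 7 comes from track A (its 4th entry): -216.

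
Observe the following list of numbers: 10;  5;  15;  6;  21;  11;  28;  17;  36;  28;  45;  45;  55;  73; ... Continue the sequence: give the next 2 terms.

Odd-indexed and even-indexed terms follow separate rules.
Track A: 10, 15, 21, 28, 36, 45, 55. Triangular numbers starting at T_4.
Track B: 5, 6, 11, 17, 28, 45, 73. A Fibonacci-like recurrence a_n = a_{n-1} + a_{n-2}.
Position 15 → track A, term 8 = 66.
The 16th slot belongs to track B; its 8th term is 118.

66, 118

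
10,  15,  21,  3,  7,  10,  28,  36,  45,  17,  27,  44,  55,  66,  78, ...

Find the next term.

71

The slot pattern repeats as AAABBB (period 6), so there are 2 interleaved tracks.
Track A is 10, 15, 21, 28, 36, 45, 55, 66, 78, which is triangular numbers n(n+1)/2 for n = 4, 5, ….
Track B is 3, 7, 10, 17, 27, 44, which is Fibonacci-style (each term is the sum of the two before it).
Position 16 falls in track B as its term 7, giving 71.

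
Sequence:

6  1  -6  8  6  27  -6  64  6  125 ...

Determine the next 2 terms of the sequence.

-6, 216

Taking every 2nd term gives 2 separate tracks.
Track A = 6, -6, 6, -6, 6: oscillating between 6 and -6.
Track B = 1, 8, 27, 64, 125: consecutive cubes n³ from n = 1.
The 11th slot belongs to track A; its 6th term is -6.
Term 12 comes from track B (its 6th entry): 216.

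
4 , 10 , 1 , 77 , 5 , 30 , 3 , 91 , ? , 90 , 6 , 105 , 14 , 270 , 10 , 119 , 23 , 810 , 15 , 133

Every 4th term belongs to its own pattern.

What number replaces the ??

Taking every 4th term gives 4 separate tracks.
Subsequence A = 4, 5, ?, 14, 23: a Fibonacci-like recurrence a_n = a_{n-1} + a_{n-2}.
Subsequence B = 10, 30, 90, 270, 810: geometric, ×3 each step.
Subsequence C = 1, 3, 6, 10, 15: triangular numbers n(n+1)/2 for n = 1, 2, ….
Subsequence D = 77, 91, 105, 119, 133: linear: a_n = 63 + 14·n.
Filling subsequence A at index 3 by its rule yields 9.

9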